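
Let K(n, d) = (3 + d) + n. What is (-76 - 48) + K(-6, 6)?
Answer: -121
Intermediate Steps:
K(n, d) = 3 + d + n
(-76 - 48) + K(-6, 6) = (-76 - 48) + (3 + 6 - 6) = -124 + 3 = -121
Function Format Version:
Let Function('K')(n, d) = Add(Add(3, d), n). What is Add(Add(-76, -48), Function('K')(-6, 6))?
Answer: -121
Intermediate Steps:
Function('K')(n, d) = Add(3, d, n)
Add(Add(-76, -48), Function('K')(-6, 6)) = Add(Add(-76, -48), Add(3, 6, -6)) = Add(-124, 3) = -121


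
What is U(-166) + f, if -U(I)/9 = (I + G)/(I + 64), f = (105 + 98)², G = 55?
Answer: 1400773/34 ≈ 41199.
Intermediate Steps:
f = 41209 (f = 203² = 41209)
U(I) = -9*(55 + I)/(64 + I) (U(I) = -9*(I + 55)/(I + 64) = -9*(55 + I)/(64 + I))
U(-166) + f = 9*(-55 - 1*(-166))/(64 - 166) + 41209 = 9*(-55 + 166)/(-102) + 41209 = 9*(-1/102)*111 + 41209 = -333/34 + 41209 = 1400773/34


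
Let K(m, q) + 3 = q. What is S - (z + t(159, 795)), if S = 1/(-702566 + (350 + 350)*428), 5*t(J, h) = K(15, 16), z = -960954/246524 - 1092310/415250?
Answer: 2025694408138618/515640789048825 ≈ 3.9285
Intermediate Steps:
K(m, q) = -3 + q
z = -33415838947/5118454550 (z = -960954*1/246524 - 1092310*1/415250 = -480477/123262 - 109231/41525 = -33415838947/5118454550 ≈ -6.5285)
t(J, h) = 13/5 (t(J, h) = (-3 + 16)/5 = (⅕)*13 = 13/5)
S = -1/402966 (S = 1/(-702566 + 700*428) = 1/(-702566 + 299600) = 1/(-402966) = -1/402966 ≈ -2.4816e-6)
S - (z + t(159, 795)) = -1/402966 - (-33415838947/5118454550 + 13/5) = -1/402966 - 1*(-20107857117/5118454550) = -1/402966 + 20107857117/5118454550 = 2025694408138618/515640789048825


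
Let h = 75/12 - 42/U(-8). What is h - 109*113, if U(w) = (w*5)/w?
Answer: -246383/20 ≈ -12319.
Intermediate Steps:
U(w) = 5 (U(w) = (5*w)/w = 5)
h = -43/20 (h = 75/12 - 42/5 = 75*(1/12) - 42*⅕ = 25/4 - 42/5 = -43/20 ≈ -2.1500)
h - 109*113 = -43/20 - 109*113 = -43/20 - 12317 = -246383/20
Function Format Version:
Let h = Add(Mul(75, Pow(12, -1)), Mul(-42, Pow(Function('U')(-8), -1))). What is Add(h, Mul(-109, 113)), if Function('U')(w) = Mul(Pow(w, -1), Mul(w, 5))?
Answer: Rational(-246383, 20) ≈ -12319.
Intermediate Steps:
Function('U')(w) = 5 (Function('U')(w) = Mul(Pow(w, -1), Mul(5, w)) = 5)
h = Rational(-43, 20) (h = Add(Mul(75, Pow(12, -1)), Mul(-42, Pow(5, -1))) = Add(Mul(75, Rational(1, 12)), Mul(-42, Rational(1, 5))) = Add(Rational(25, 4), Rational(-42, 5)) = Rational(-43, 20) ≈ -2.1500)
Add(h, Mul(-109, 113)) = Add(Rational(-43, 20), Mul(-109, 113)) = Add(Rational(-43, 20), -12317) = Rational(-246383, 20)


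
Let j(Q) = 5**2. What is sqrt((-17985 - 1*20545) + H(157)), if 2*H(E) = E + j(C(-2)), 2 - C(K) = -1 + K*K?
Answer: 3*I*sqrt(4271) ≈ 196.06*I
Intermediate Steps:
C(K) = 3 - K**2 (C(K) = 2 - (-1 + K*K) = 2 - (-1 + K**2) = 2 + (1 - K**2) = 3 - K**2)
j(Q) = 25
H(E) = 25/2 + E/2 (H(E) = (E + 25)/2 = (25 + E)/2 = 25/2 + E/2)
sqrt((-17985 - 1*20545) + H(157)) = sqrt((-17985 - 1*20545) + (25/2 + (1/2)*157)) = sqrt((-17985 - 20545) + (25/2 + 157/2)) = sqrt(-38530 + 91) = sqrt(-38439) = 3*I*sqrt(4271)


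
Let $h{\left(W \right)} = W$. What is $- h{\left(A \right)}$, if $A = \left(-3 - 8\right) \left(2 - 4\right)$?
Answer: $-22$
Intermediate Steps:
$A = 22$ ($A = \left(-11\right) \left(-2\right) = 22$)
$- h{\left(A \right)} = \left(-1\right) 22 = -22$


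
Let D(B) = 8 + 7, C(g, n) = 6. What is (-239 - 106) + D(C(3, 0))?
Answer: -330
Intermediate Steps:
D(B) = 15
(-239 - 106) + D(C(3, 0)) = (-239 - 106) + 15 = -345 + 15 = -330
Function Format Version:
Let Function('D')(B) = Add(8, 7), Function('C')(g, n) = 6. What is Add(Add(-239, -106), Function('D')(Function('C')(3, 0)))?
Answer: -330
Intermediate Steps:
Function('D')(B) = 15
Add(Add(-239, -106), Function('D')(Function('C')(3, 0))) = Add(Add(-239, -106), 15) = Add(-345, 15) = -330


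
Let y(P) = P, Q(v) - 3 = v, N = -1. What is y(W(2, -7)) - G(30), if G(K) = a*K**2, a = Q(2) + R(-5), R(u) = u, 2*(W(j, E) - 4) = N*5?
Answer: 3/2 ≈ 1.5000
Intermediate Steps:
W(j, E) = 3/2 (W(j, E) = 4 + (-1*5)/2 = 4 + (1/2)*(-5) = 4 - 5/2 = 3/2)
Q(v) = 3 + v
a = 0 (a = (3 + 2) - 5 = 5 - 5 = 0)
G(K) = 0 (G(K) = 0*K**2 = 0)
y(W(2, -7)) - G(30) = 3/2 - 1*0 = 3/2 + 0 = 3/2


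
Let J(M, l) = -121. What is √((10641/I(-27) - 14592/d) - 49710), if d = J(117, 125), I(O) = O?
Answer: I*√54432049/33 ≈ 223.57*I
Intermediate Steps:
d = -121
√((10641/I(-27) - 14592/d) - 49710) = √((10641/(-27) - 14592/(-121)) - 49710) = √((10641*(-1/27) - 14592*(-1/121)) - 49710) = √((-3547/9 + 14592/121) - 49710) = √(-297859/1089 - 49710) = √(-54432049/1089) = I*√54432049/33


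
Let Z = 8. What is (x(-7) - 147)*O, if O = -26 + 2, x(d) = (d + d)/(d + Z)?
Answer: 3864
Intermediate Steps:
x(d) = 2*d/(8 + d) (x(d) = (d + d)/(d + 8) = (2*d)/(8 + d) = 2*d/(8 + d))
O = -24
(x(-7) - 147)*O = (2*(-7)/(8 - 7) - 147)*(-24) = (2*(-7)/1 - 147)*(-24) = (2*(-7)*1 - 147)*(-24) = (-14 - 147)*(-24) = -161*(-24) = 3864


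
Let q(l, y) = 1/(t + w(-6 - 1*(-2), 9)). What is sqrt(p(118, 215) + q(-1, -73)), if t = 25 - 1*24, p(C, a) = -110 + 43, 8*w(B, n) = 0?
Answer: I*sqrt(66) ≈ 8.124*I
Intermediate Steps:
w(B, n) = 0 (w(B, n) = (1/8)*0 = 0)
p(C, a) = -67
t = 1 (t = 25 - 24 = 1)
q(l, y) = 1 (q(l, y) = 1/(1 + 0) = 1/1 = 1)
sqrt(p(118, 215) + q(-1, -73)) = sqrt(-67 + 1) = sqrt(-66) = I*sqrt(66)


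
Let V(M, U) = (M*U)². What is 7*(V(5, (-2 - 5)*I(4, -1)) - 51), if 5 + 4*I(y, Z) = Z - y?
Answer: 212947/4 ≈ 53237.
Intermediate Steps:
I(y, Z) = -5/4 - y/4 + Z/4 (I(y, Z) = -5/4 + (Z - y)/4 = -5/4 + (-y/4 + Z/4) = -5/4 - y/4 + Z/4)
V(M, U) = M²*U²
7*(V(5, (-2 - 5)*I(4, -1)) - 51) = 7*(5²*((-2 - 5)*(-5/4 - ¼*4 + (¼)*(-1)))² - 51) = 7*(25*(-7*(-5/4 - 1 - ¼))² - 51) = 7*(25*(-7*(-5/2))² - 51) = 7*(25*(35/2)² - 51) = 7*(25*(1225/4) - 51) = 7*(30625/4 - 51) = 7*(30421/4) = 212947/4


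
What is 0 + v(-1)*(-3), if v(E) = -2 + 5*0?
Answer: 6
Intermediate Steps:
v(E) = -2 (v(E) = -2 + 0 = -2)
0 + v(-1)*(-3) = 0 - 2*(-3) = 0 + 6 = 6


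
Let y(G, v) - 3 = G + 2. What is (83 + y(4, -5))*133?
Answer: 12236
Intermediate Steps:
y(G, v) = 5 + G (y(G, v) = 3 + (G + 2) = 3 + (2 + G) = 5 + G)
(83 + y(4, -5))*133 = (83 + (5 + 4))*133 = (83 + 9)*133 = 92*133 = 12236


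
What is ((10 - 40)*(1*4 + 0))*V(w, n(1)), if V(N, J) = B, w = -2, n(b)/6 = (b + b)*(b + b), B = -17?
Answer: 2040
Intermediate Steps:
n(b) = 24*b² (n(b) = 6*((b + b)*(b + b)) = 6*((2*b)*(2*b)) = 6*(4*b²) = 24*b²)
V(N, J) = -17
((10 - 40)*(1*4 + 0))*V(w, n(1)) = ((10 - 40)*(1*4 + 0))*(-17) = -30*(4 + 0)*(-17) = -30*4*(-17) = -120*(-17) = 2040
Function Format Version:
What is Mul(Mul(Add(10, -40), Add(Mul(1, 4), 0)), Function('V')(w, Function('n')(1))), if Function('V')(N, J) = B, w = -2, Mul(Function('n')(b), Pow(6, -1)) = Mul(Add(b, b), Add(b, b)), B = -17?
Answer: 2040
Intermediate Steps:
Function('n')(b) = Mul(24, Pow(b, 2)) (Function('n')(b) = Mul(6, Mul(Add(b, b), Add(b, b))) = Mul(6, Mul(Mul(2, b), Mul(2, b))) = Mul(6, Mul(4, Pow(b, 2))) = Mul(24, Pow(b, 2)))
Function('V')(N, J) = -17
Mul(Mul(Add(10, -40), Add(Mul(1, 4), 0)), Function('V')(w, Function('n')(1))) = Mul(Mul(Add(10, -40), Add(Mul(1, 4), 0)), -17) = Mul(Mul(-30, Add(4, 0)), -17) = Mul(Mul(-30, 4), -17) = Mul(-120, -17) = 2040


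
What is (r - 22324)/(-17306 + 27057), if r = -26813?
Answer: -49137/9751 ≈ -5.0392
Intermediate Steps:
(r - 22324)/(-17306 + 27057) = (-26813 - 22324)/(-17306 + 27057) = -49137/9751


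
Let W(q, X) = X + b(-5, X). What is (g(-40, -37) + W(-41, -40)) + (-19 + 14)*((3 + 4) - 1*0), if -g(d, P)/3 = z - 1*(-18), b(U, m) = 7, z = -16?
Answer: -74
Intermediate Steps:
g(d, P) = -6 (g(d, P) = -3*(-16 - 1*(-18)) = -3*(-16 + 18) = -3*2 = -6)
W(q, X) = 7 + X (W(q, X) = X + 7 = 7 + X)
(g(-40, -37) + W(-41, -40)) + (-19 + 14)*((3 + 4) - 1*0) = (-6 + (7 - 40)) + (-19 + 14)*((3 + 4) - 1*0) = (-6 - 33) - 5*(7 + 0) = -39 - 5*7 = -39 - 35 = -74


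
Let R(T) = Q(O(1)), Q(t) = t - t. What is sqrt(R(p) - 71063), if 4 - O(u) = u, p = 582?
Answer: I*sqrt(71063) ≈ 266.58*I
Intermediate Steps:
O(u) = 4 - u
Q(t) = 0
R(T) = 0
sqrt(R(p) - 71063) = sqrt(0 - 71063) = sqrt(-71063) = I*sqrt(71063)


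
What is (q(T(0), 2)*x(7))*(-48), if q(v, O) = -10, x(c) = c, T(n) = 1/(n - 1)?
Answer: 3360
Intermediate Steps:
T(n) = 1/(-1 + n)
(q(T(0), 2)*x(7))*(-48) = -10*7*(-48) = -70*(-48) = 3360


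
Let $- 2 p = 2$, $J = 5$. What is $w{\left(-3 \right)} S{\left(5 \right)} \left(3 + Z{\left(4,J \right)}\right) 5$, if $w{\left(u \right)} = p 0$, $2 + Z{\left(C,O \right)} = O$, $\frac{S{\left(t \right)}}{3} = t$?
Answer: $0$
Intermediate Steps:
$p = -1$ ($p = \left(- \frac{1}{2}\right) 2 = -1$)
$S{\left(t \right)} = 3 t$
$Z{\left(C,O \right)} = -2 + O$
$w{\left(u \right)} = 0$ ($w{\left(u \right)} = \left(-1\right) 0 = 0$)
$w{\left(-3 \right)} S{\left(5 \right)} \left(3 + Z{\left(4,J \right)}\right) 5 = 0 \cdot 3 \cdot 5 \left(3 + \left(-2 + 5\right)\right) 5 = 0 \cdot 15 \left(3 + 3\right) 5 = 0 \cdot 6 \cdot 5 = 0 \cdot 30 = 0$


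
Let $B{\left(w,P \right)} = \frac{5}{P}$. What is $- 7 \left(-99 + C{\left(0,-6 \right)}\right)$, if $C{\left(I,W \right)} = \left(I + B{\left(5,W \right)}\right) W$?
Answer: $658$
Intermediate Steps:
$C{\left(I,W \right)} = W \left(I + \frac{5}{W}\right)$ ($C{\left(I,W \right)} = \left(I + \frac{5}{W}\right) W = W \left(I + \frac{5}{W}\right)$)
$- 7 \left(-99 + C{\left(0,-6 \right)}\right) = - 7 \left(-99 + \left(5 + 0 \left(-6\right)\right)\right) = - 7 \left(-99 + \left(5 + 0\right)\right) = - 7 \left(-99 + 5\right) = \left(-7\right) \left(-94\right) = 658$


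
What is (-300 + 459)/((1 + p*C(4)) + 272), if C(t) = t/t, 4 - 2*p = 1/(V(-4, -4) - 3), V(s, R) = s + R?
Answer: 1166/2017 ≈ 0.57809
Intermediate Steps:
V(s, R) = R + s
p = 45/22 (p = 2 - 1/(2*((-4 - 4) - 3)) = 2 - 1/(2*(-8 - 3)) = 2 - 1/2/(-11) = 2 - 1/2*(-1/11) = 2 + 1/22 = 45/22 ≈ 2.0455)
C(t) = 1
(-300 + 459)/((1 + p*C(4)) + 272) = (-300 + 459)/((1 + (45/22)*1) + 272) = 159/((1 + 45/22) + 272) = 159/(67/22 + 272) = 159/(6051/22) = 159*(22/6051) = 1166/2017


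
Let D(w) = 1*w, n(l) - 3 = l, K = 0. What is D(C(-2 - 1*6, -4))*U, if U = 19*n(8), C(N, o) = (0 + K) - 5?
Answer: -1045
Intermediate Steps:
n(l) = 3 + l
C(N, o) = -5 (C(N, o) = (0 + 0) - 5 = 0 - 5 = -5)
D(w) = w
U = 209 (U = 19*(3 + 8) = 19*11 = 209)
D(C(-2 - 1*6, -4))*U = -5*209 = -1045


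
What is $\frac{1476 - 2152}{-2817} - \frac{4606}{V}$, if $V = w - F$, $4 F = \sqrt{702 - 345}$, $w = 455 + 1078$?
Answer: $- \frac{13944522884}{5043914559} - \frac{2632 \sqrt{357}}{5371581} \approx -2.7739$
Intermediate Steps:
$w = 1533$
$F = \frac{\sqrt{357}}{4}$ ($F = \frac{\sqrt{702 - 345}}{4} = \frac{\sqrt{357}}{4} \approx 4.7236$)
$V = 1533 - \frac{\sqrt{357}}{4} \approx 1528.3$
$\frac{1476 - 2152}{-2817} - \frac{4606}{V} = \frac{1476 - 2152}{-2817} - \frac{4606}{1533 - \frac{\sqrt{357}}{4}} = \left(1476 - 2152\right) \left(- \frac{1}{2817}\right) - \frac{4606}{1533 - \frac{\sqrt{357}}{4}} = \left(-676\right) \left(- \frac{1}{2817}\right) - \frac{4606}{1533 - \frac{\sqrt{357}}{4}} = \frac{676}{2817} - \frac{4606}{1533 - \frac{\sqrt{357}}{4}}$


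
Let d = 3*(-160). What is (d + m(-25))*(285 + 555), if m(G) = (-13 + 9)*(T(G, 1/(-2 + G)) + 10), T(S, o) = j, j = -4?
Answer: -423360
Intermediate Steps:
T(S, o) = -4
m(G) = -24 (m(G) = (-13 + 9)*(-4 + 10) = -4*6 = -24)
d = -480
(d + m(-25))*(285 + 555) = (-480 - 24)*(285 + 555) = -504*840 = -423360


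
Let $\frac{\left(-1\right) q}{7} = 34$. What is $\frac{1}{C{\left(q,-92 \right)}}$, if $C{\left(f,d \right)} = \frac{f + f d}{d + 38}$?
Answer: $- \frac{27}{10829} \approx -0.0024933$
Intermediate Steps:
$q = -238$ ($q = \left(-7\right) 34 = -238$)
$C{\left(f,d \right)} = \frac{f + d f}{38 + d}$
$\frac{1}{C{\left(q,-92 \right)}} = \frac{1}{\left(-238\right) \frac{1}{38 - 92} \left(1 - 92\right)} = \frac{1}{\left(-238\right) \frac{1}{-54} \left(-91\right)} = \frac{1}{\left(-238\right) \left(- \frac{1}{54}\right) \left(-91\right)} = \frac{1}{- \frac{10829}{27}} = - \frac{27}{10829}$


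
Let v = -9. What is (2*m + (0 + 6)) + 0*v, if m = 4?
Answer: 14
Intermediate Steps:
(2*m + (0 + 6)) + 0*v = (2*4 + (0 + 6)) + 0*(-9) = (8 + 6) + 0 = 14 + 0 = 14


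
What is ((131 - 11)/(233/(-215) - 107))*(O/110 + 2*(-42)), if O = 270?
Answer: 1285700/14201 ≈ 90.536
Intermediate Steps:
((131 - 11)/(233/(-215) - 107))*(O/110 + 2*(-42)) = ((131 - 11)/(233/(-215) - 107))*(270/110 + 2*(-42)) = (120/(233*(-1/215) - 107))*(270*(1/110) - 84) = (120/(-233/215 - 107))*(27/11 - 84) = (120/(-23238/215))*(-897/11) = (120*(-215/23238))*(-897/11) = -4300/3873*(-897/11) = 1285700/14201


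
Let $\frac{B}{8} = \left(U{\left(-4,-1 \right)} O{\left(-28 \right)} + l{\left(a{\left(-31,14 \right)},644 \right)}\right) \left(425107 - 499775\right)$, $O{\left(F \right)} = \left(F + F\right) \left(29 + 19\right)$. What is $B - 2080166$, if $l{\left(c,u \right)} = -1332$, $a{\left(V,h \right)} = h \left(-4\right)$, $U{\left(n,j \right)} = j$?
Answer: $-812078630$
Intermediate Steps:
$a{\left(V,h \right)} = - 4 h$
$O{\left(F \right)} = 96 F$ ($O{\left(F \right)} = 2 F 48 = 96 F$)
$B = -809998464$ ($B = 8 \left(- 96 \left(-28\right) - 1332\right) \left(425107 - 499775\right) = 8 \left(\left(-1\right) \left(-2688\right) - 1332\right) \left(-74668\right) = 8 \left(2688 - 1332\right) \left(-74668\right) = 8 \cdot 1356 \left(-74668\right) = 8 \left(-101249808\right) = -809998464$)
$B - 2080166 = -809998464 - 2080166 = -812078630$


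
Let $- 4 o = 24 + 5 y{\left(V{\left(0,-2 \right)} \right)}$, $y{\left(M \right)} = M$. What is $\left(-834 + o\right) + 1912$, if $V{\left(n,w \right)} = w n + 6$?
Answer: $\frac{2129}{2} \approx 1064.5$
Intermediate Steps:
$V{\left(n,w \right)} = 6 + n w$ ($V{\left(n,w \right)} = n w + 6 = 6 + n w$)
$o = - \frac{27}{2}$ ($o = - \frac{24 + 5 \left(6 + 0 \left(-2\right)\right)}{4} = - \frac{24 + 5 \left(6 + 0\right)}{4} = - \frac{24 + 5 \cdot 6}{4} = - \frac{24 + 30}{4} = \left(- \frac{1}{4}\right) 54 = - \frac{27}{2} \approx -13.5$)
$\left(-834 + o\right) + 1912 = \left(-834 - \frac{27}{2}\right) + 1912 = - \frac{1695}{2} + 1912 = \frac{2129}{2}$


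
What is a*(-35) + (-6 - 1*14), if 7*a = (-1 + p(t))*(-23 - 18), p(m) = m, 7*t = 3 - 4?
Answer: -1780/7 ≈ -254.29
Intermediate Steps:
t = -⅐ (t = (3 - 4)/7 = (⅐)*(-1) = -⅐ ≈ -0.14286)
a = 328/49 (a = ((-1 - ⅐)*(-23 - 18))/7 = (-8/7*(-41))/7 = (⅐)*(328/7) = 328/49 ≈ 6.6939)
a*(-35) + (-6 - 1*14) = (328/49)*(-35) + (-6 - 1*14) = -1640/7 + (-6 - 14) = -1640/7 - 20 = -1780/7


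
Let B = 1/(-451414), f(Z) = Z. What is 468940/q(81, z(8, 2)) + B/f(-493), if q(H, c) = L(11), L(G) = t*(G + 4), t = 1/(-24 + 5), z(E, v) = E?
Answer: -396572704445141/667641306 ≈ -5.9399e+5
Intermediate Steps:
B = -1/451414 ≈ -2.2153e-6
t = -1/19 (t = 1/(-19) = -1/19 ≈ -0.052632)
L(G) = -4/19 - G/19 (L(G) = -(G + 4)/19 = -(4 + G)/19 = -4/19 - G/19)
q(H, c) = -15/19 (q(H, c) = -4/19 - 1/19*11 = -4/19 - 11/19 = -15/19)
468940/q(81, z(8, 2)) + B/f(-493) = 468940/(-15/19) - 1/451414/(-493) = 468940*(-19/15) - 1/451414*(-1/493) = -1781972/3 + 1/222547102 = -396572704445141/667641306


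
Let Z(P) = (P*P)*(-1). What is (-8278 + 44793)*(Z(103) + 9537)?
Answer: -39144080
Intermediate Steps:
Z(P) = -P² (Z(P) = P²*(-1) = -P²)
(-8278 + 44793)*(Z(103) + 9537) = (-8278 + 44793)*(-1*103² + 9537) = 36515*(-1*10609 + 9537) = 36515*(-10609 + 9537) = 36515*(-1072) = -39144080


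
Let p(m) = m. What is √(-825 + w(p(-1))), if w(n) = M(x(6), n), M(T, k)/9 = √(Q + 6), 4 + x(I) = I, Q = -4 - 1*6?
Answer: √(-825 + 18*I) ≈ 0.3133 + 28.725*I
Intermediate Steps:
Q = -10 (Q = -4 - 6 = -10)
x(I) = -4 + I
M(T, k) = 18*I (M(T, k) = 9*√(-10 + 6) = 9*√(-4) = 9*(2*I) = 18*I)
w(n) = 18*I
√(-825 + w(p(-1))) = √(-825 + 18*I)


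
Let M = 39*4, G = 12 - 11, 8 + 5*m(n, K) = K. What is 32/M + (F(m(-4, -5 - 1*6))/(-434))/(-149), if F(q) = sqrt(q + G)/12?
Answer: 8/39 + I*sqrt(70)/3879960 ≈ 0.20513 + 2.1564e-6*I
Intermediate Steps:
m(n, K) = -8/5 + K/5
G = 1
F(q) = sqrt(1 + q)/12 (F(q) = sqrt(q + 1)/12 = sqrt(1 + q)*(1/12) = sqrt(1 + q)/12)
M = 156
32/M + (F(m(-4, -5 - 1*6))/(-434))/(-149) = 32/156 + ((sqrt(1 + (-8/5 + (-5 - 1*6)/5))/12)/(-434))/(-149) = 32*(1/156) + ((sqrt(1 + (-8/5 + (-5 - 6)/5))/12)*(-1/434))*(-1/149) = 8/39 + ((sqrt(1 + (-8/5 + (1/5)*(-11)))/12)*(-1/434))*(-1/149) = 8/39 + ((sqrt(1 + (-8/5 - 11/5))/12)*(-1/434))*(-1/149) = 8/39 + ((sqrt(1 - 19/5)/12)*(-1/434))*(-1/149) = 8/39 + ((sqrt(-14/5)/12)*(-1/434))*(-1/149) = 8/39 + (((I*sqrt(70)/5)/12)*(-1/434))*(-1/149) = 8/39 + ((I*sqrt(70)/60)*(-1/434))*(-1/149) = 8/39 - I*sqrt(70)/26040*(-1/149) = 8/39 + I*sqrt(70)/3879960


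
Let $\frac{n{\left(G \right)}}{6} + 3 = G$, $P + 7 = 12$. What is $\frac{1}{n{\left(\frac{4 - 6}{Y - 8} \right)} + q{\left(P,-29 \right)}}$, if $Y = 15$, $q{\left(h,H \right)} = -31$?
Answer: $- \frac{7}{355} \approx -0.019718$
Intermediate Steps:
$P = 5$ ($P = -7 + 12 = 5$)
$n{\left(G \right)} = -18 + 6 G$
$\frac{1}{n{\left(\frac{4 - 6}{Y - 8} \right)} + q{\left(P,-29 \right)}} = \frac{1}{\left(-18 + 6 \frac{4 - 6}{15 - 8}\right) - 31} = \frac{1}{\left(-18 + 6 \left(- \frac{2}{7}\right)\right) - 31} = \frac{1}{\left(-18 - \frac{12}{7}\right) - 31} = \frac{1}{- \frac{138}{7} - 31} = \frac{1}{- \frac{355}{7}} = - \frac{7}{355}$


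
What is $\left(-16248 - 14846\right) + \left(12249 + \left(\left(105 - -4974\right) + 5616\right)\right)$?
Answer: $-8150$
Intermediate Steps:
$\left(-16248 - 14846\right) + \left(12249 + \left(\left(105 - -4974\right) + 5616\right)\right) = -31094 + \left(12249 + \left(\left(105 + 4974\right) + 5616\right)\right) = -31094 + \left(12249 + \left(5079 + 5616\right)\right) = -31094 + \left(12249 + 10695\right) = -31094 + 22944 = -8150$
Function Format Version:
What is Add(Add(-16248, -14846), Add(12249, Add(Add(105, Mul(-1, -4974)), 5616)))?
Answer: -8150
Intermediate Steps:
Add(Add(-16248, -14846), Add(12249, Add(Add(105, Mul(-1, -4974)), 5616))) = Add(-31094, Add(12249, Add(Add(105, 4974), 5616))) = Add(-31094, Add(12249, Add(5079, 5616))) = Add(-31094, Add(12249, 10695)) = Add(-31094, 22944) = -8150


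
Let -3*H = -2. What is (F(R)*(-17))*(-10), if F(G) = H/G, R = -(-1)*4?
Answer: 85/3 ≈ 28.333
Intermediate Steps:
R = 4 (R = -1*(-4) = 4)
H = ⅔ (H = -⅓*(-2) = ⅔ ≈ 0.66667)
F(G) = 2/(3*G)
(F(R)*(-17))*(-10) = (((⅔)/4)*(-17))*(-10) = (((⅔)*(¼))*(-17))*(-10) = ((⅙)*(-17))*(-10) = -17/6*(-10) = 85/3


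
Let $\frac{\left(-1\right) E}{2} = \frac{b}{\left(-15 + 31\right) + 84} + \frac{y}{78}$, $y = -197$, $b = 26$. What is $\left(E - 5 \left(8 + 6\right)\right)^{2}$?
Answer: $\frac{4074524224}{950625} \approx 4286.2$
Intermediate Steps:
$E = \frac{4418}{975}$ ($E = - 2 \left(\frac{26}{\left(-15 + 31\right) + 84} - \frac{197}{78}\right) = - 2 \left(\frac{26}{16 + 84} - \frac{197}{78}\right) = - 2 \left(\frac{26}{100} - \frac{197}{78}\right) = - 2 \left(26 \cdot \frac{1}{100} - \frac{197}{78}\right) = - 2 \left(\frac{13}{50} - \frac{197}{78}\right) = \left(-2\right) \left(- \frac{2209}{975}\right) = \frac{4418}{975} \approx 4.5313$)
$\left(E - 5 \left(8 + 6\right)\right)^{2} = \left(\frac{4418}{975} - 5 \left(8 + 6\right)\right)^{2} = \left(\frac{4418}{975} - 70\right)^{2} = \left(- \frac{63832}{975}\right)^{2} = \frac{4074524224}{950625}$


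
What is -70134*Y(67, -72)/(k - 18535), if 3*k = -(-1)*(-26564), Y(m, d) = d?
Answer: -15148944/82169 ≈ -184.36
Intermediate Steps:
k = -26564/3 (k = (-(-1)*(-26564))/3 = (-1*26564)/3 = (⅓)*(-26564) = -26564/3 ≈ -8854.7)
-70134*Y(67, -72)/(k - 18535) = -70134*(-72/(-26564/3 - 18535)) = -70134/((-82169/3*(-1/72))) = -70134/82169/216 = -70134*216/82169 = -15148944/82169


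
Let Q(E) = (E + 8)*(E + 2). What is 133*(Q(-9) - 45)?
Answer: -5054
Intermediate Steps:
Q(E) = (2 + E)*(8 + E) (Q(E) = (8 + E)*(2 + E) = (2 + E)*(8 + E))
133*(Q(-9) - 45) = 133*((16 + (-9)² + 10*(-9)) - 45) = 133*((16 + 81 - 90) - 45) = 133*(7 - 45) = 133*(-38) = -5054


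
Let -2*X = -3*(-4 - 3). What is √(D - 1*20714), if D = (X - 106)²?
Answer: 7*I*√583/2 ≈ 84.509*I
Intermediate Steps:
X = -21/2 (X = -(-3)*(-4 - 3)/2 = -(-3)*(-7)/2 = -½*21 = -21/2 ≈ -10.500)
D = 54289/4 (D = (-21/2 - 106)² = (-233/2)² = 54289/4 ≈ 13572.)
√(D - 1*20714) = √(54289/4 - 1*20714) = √(54289/4 - 20714) = √(-28567/4) = 7*I*√583/2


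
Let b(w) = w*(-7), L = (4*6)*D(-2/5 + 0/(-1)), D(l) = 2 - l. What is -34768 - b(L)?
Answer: -171824/5 ≈ -34365.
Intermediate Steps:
L = 288/5 (L = (4*6)*(2 - (-2/5 + 0/(-1))) = 24*(2 - (-2*1/5 + 0*(-1))) = 24*(2 - (-2/5 + 0)) = 24*(2 - 1*(-2/5)) = 24*(2 + 2/5) = 24*(12/5) = 288/5 ≈ 57.600)
b(w) = -7*w
-34768 - b(L) = -34768 - (-7)*288/5 = -34768 - 1*(-2016/5) = -34768 + 2016/5 = -171824/5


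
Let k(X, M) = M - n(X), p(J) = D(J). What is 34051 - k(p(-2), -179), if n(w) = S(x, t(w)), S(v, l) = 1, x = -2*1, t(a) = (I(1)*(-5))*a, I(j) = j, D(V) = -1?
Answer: 34231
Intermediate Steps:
p(J) = -1
t(a) = -5*a (t(a) = (1*(-5))*a = -5*a)
x = -2
n(w) = 1
k(X, M) = -1 + M (k(X, M) = M - 1*1 = M - 1 = -1 + M)
34051 - k(p(-2), -179) = 34051 - (-1 - 179) = 34051 - 1*(-180) = 34051 + 180 = 34231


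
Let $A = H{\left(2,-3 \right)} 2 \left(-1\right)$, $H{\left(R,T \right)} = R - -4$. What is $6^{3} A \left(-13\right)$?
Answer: $33696$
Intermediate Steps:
$H{\left(R,T \right)} = 4 + R$ ($H{\left(R,T \right)} = R + 4 = 4 + R$)
$A = -12$ ($A = \left(4 + 2\right) 2 \left(-1\right) = 6 \cdot 2 \left(-1\right) = 12 \left(-1\right) = -12$)
$6^{3} A \left(-13\right) = 6^{3} \left(-12\right) \left(-13\right) = 216 \left(-12\right) \left(-13\right) = \left(-2592\right) \left(-13\right) = 33696$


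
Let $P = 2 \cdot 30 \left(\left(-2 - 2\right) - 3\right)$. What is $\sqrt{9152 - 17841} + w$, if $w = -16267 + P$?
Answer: $-16687 + i \sqrt{8689} \approx -16687.0 + 93.215 i$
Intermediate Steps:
$P = -420$ ($P = 60 \left(-4 - 3\right) = 60 \left(-7\right) = -420$)
$w = -16687$ ($w = -16267 - 420 = -16687$)
$\sqrt{9152 - 17841} + w = \sqrt{9152 - 17841} - 16687 = \sqrt{-8689} - 16687 = i \sqrt{8689} - 16687 = -16687 + i \sqrt{8689}$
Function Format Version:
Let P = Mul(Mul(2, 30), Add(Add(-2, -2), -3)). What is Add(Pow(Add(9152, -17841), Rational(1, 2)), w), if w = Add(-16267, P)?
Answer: Add(-16687, Mul(I, Pow(8689, Rational(1, 2)))) ≈ Add(-16687., Mul(93.215, I))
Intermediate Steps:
P = -420 (P = Mul(60, Add(-4, -3)) = Mul(60, -7) = -420)
w = -16687 (w = Add(-16267, -420) = -16687)
Add(Pow(Add(9152, -17841), Rational(1, 2)), w) = Add(Pow(Add(9152, -17841), Rational(1, 2)), -16687) = Add(Pow(-8689, Rational(1, 2)), -16687) = Add(Mul(I, Pow(8689, Rational(1, 2))), -16687) = Add(-16687, Mul(I, Pow(8689, Rational(1, 2))))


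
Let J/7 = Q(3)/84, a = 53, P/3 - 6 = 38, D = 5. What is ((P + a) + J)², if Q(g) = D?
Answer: 4950625/144 ≈ 34379.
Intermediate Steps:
P = 132 (P = 18 + 3*38 = 18 + 114 = 132)
Q(g) = 5
J = 5/12 (J = 7*(5/84) = 5/12 ≈ 0.41667)
((P + a) + J)² = ((132 + 53) + 5/12)² = (185 + 5/12)² = (2225/12)² = 4950625/144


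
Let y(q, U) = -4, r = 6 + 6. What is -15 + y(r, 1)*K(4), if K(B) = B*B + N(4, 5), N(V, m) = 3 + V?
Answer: -107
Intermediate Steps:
r = 12
K(B) = 7 + B² (K(B) = B*B + (3 + 4) = B² + 7 = 7 + B²)
-15 + y(r, 1)*K(4) = -15 - 4*(7 + 4²) = -15 - 4*(7 + 16) = -15 - 4*23 = -15 - 92 = -107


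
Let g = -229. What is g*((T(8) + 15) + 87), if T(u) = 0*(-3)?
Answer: -23358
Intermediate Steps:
T(u) = 0
g*((T(8) + 15) + 87) = -229*((0 + 15) + 87) = -229*(15 + 87) = -229*102 = -23358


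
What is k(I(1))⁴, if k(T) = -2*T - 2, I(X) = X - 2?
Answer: 0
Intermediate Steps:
I(X) = -2 + X
k(T) = -2 - 2*T
k(I(1))⁴ = (-2 - 2*(-2 + 1))⁴ = (-2 - 2*(-1))⁴ = (-2 + 2)⁴ = 0⁴ = 0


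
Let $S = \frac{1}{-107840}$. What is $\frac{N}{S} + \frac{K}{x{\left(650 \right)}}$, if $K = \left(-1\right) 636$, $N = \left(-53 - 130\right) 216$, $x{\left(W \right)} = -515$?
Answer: $\frac{2195290253436}{515} \approx 4.2627 \cdot 10^{9}$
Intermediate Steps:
$S = - \frac{1}{107840} \approx -9.273 \cdot 10^{-6}$
$N = -39528$ ($N = \left(-183\right) 216 = -39528$)
$K = -636$
$\frac{N}{S} + \frac{K}{x{\left(650 \right)}} = - \frac{39528}{- \frac{1}{107840}} - \frac{636}{-515} = \left(-39528\right) \left(-107840\right) - - \frac{636}{515} = 4262699520 + \frac{636}{515} = \frac{2195290253436}{515}$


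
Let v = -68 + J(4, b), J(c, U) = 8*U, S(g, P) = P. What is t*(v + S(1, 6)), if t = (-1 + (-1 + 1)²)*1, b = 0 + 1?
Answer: 54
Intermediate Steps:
b = 1
t = -1 (t = (-1 + 0²)*1 = (-1 + 0)*1 = -1*1 = -1)
v = -60 (v = -68 + 8*1 = -68 + 8 = -60)
t*(v + S(1, 6)) = -(-60 + 6) = -1*(-54) = 54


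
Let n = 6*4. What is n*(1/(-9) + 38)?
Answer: 2728/3 ≈ 909.33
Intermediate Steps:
n = 24
n*(1/(-9) + 38) = 24*(1/(-9) + 38) = 24*(-1/9 + 38) = 24*(341/9) = 2728/3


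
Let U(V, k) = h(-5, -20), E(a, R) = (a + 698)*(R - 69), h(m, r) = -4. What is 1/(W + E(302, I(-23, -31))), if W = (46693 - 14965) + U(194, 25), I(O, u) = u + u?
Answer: -1/99276 ≈ -1.0073e-5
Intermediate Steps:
I(O, u) = 2*u
E(a, R) = (-69 + R)*(698 + a) (E(a, R) = (698 + a)*(-69 + R) = (-69 + R)*(698 + a))
U(V, k) = -4
W = 31724 (W = (46693 - 14965) - 4 = 31728 - 4 = 31724)
1/(W + E(302, I(-23, -31))) = 1/(31724 + (-48162 - 69*302 + 698*(2*(-31)) + (2*(-31))*302)) = 1/(31724 + (-48162 - 20838 + 698*(-62) - 62*302)) = 1/(31724 + (-48162 - 20838 - 43276 - 18724)) = 1/(31724 - 131000) = 1/(-99276) = -1/99276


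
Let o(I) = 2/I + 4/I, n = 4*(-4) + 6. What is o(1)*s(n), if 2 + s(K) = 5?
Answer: 18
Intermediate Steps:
n = -10 (n = -16 + 6 = -10)
s(K) = 3 (s(K) = -2 + 5 = 3)
o(I) = 6/I
o(1)*s(n) = (6/1)*3 = (6*1)*3 = 6*3 = 18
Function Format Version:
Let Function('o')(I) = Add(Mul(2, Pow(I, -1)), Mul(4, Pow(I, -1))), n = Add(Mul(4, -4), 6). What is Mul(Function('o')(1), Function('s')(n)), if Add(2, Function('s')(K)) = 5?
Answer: 18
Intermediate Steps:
n = -10 (n = Add(-16, 6) = -10)
Function('s')(K) = 3 (Function('s')(K) = Add(-2, 5) = 3)
Function('o')(I) = Mul(6, Pow(I, -1))
Mul(Function('o')(1), Function('s')(n)) = Mul(Mul(6, Pow(1, -1)), 3) = Mul(Mul(6, 1), 3) = Mul(6, 3) = 18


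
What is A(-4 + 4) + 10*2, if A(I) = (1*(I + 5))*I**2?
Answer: 20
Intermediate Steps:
A(I) = I**2*(5 + I) (A(I) = (1*(5 + I))*I**2 = (5 + I)*I**2 = I**2*(5 + I))
A(-4 + 4) + 10*2 = (-4 + 4)**2*(5 + (-4 + 4)) + 10*2 = 0**2*(5 + 0) + 20 = 0*5 + 20 = 0 + 20 = 20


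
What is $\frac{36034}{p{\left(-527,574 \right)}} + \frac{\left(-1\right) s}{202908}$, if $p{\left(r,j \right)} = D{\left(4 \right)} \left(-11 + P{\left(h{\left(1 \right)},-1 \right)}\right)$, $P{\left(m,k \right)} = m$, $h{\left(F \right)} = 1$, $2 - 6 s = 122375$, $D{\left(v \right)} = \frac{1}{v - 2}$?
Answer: $- \frac{4874323263}{676360} \approx -7206.7$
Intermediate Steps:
$D{\left(v \right)} = \frac{1}{-2 + v}$
$s = - \frac{40791}{2}$ ($s = \frac{1}{3} - \frac{122375}{6} = - \frac{40791}{2} \approx -20396.0$)
$p{\left(r,j \right)} = -5$ ($p{\left(r,j \right)} = \frac{-11 + 1}{-2 + 4} = \frac{1}{2} \left(-10\right) = -5$)
$\frac{36034}{p{\left(-527,574 \right)}} + \frac{\left(-1\right) s}{202908} = \frac{36034}{-5} + \frac{\left(-1\right) \left(- \frac{40791}{2}\right)}{202908} = 36034 \left(- \frac{1}{5}\right) + \frac{40791}{2} \cdot \frac{1}{202908} = - \frac{36034}{5} + \frac{13597}{135272} = - \frac{4874323263}{676360}$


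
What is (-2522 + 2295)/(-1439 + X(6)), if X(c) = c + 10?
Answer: 227/1423 ≈ 0.15952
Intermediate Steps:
X(c) = 10 + c
(-2522 + 2295)/(-1439 + X(6)) = (-2522 + 2295)/(-1439 + (10 + 6)) = -227/(-1439 + 16) = -227/(-1423) = -227*(-1/1423) = 227/1423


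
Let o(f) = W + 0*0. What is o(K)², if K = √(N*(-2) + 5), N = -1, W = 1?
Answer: 1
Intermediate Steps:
K = √7 (K = √(-1*(-2) + 5) = √(2 + 5) = √7 ≈ 2.6458)
o(f) = 1 (o(f) = 1 + 0*0 = 1 + 0 = 1)
o(K)² = 1² = 1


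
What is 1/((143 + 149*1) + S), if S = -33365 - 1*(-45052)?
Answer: 1/11979 ≈ 8.3479e-5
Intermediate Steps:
S = 11687 (S = -33365 + 45052 = 11687)
1/((143 + 149*1) + S) = 1/((143 + 149*1) + 11687) = 1/((143 + 149) + 11687) = 1/(292 + 11687) = 1/11979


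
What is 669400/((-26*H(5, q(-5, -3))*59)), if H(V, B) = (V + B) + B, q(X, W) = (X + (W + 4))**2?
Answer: -334700/28379 ≈ -11.794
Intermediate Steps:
q(X, W) = (4 + W + X)**2 (q(X, W) = (X + (4 + W))**2 = (4 + W + X)**2)
H(V, B) = V + 2*B (H(V, B) = (B + V) + B = V + 2*B)
669400/((-26*H(5, q(-5, -3))*59)) = 669400/((-26*(5 + 2*(4 - 3 - 5)**2)*59)) = 669400/((-26*(5 + 2*(-4)**2)*59)) = 669400/((-26*(5 + 2*16)*59)) = 669400/((-26*(5 + 32)*59)) = 669400/((-26*37*59)) = 669400/((-962*59)) = 669400/(-56758) = 669400*(-1/56758) = -334700/28379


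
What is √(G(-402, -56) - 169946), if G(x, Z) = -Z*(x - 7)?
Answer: 5*I*√7714 ≈ 439.15*I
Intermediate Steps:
G(x, Z) = -Z*(-7 + x)
√(G(-402, -56) - 169946) = √(-56*(7 - 1*(-402)) - 169946) = √(-56*(7 + 402) - 169946) = √(-56*409 - 169946) = √(-22904 - 169946) = √(-192850) = 5*I*√7714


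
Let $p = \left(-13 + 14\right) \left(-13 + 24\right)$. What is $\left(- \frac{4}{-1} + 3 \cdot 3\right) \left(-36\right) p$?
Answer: $-5148$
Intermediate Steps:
$p = 11$ ($p = 1 \cdot 11 = 11$)
$\left(- \frac{4}{-1} + 3 \cdot 3\right) \left(-36\right) p = \left(- \frac{4}{-1} + 3 \cdot 3\right) \left(-36\right) 11 = \left(\left(-4\right) \left(-1\right) + 9\right) \left(-36\right) 11 = \left(4 + 9\right) \left(-36\right) 11 = 13 \left(-36\right) 11 = \left(-468\right) 11 = -5148$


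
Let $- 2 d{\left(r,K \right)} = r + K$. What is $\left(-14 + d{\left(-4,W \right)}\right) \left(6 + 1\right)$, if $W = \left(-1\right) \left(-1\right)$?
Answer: $- \frac{175}{2} \approx -87.5$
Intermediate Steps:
$W = 1$
$d{\left(r,K \right)} = - \frac{K}{2} - \frac{r}{2}$ ($d{\left(r,K \right)} = - \frac{r + K}{2} = - \frac{K + r}{2} = - \frac{K}{2} - \frac{r}{2}$)
$\left(-14 + d{\left(-4,W \right)}\right) \left(6 + 1\right) = \left(-14 - - \frac{3}{2}\right) \left(6 + 1\right) = \left(-14 + \left(- \frac{1}{2} + 2\right)\right) 7 = \left(-14 + \frac{3}{2}\right) 7 = \left(- \frac{25}{2}\right) 7 = - \frac{175}{2}$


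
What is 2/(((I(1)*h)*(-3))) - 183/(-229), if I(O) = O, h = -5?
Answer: 3203/3435 ≈ 0.93246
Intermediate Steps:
2/(((I(1)*h)*(-3))) - 183/(-229) = 2/(((1*(-5))*(-3))) - 183/(-229) = 2/((-5*(-3))) - 183*(-1/229) = 2/15 + 183/229 = 3203/3435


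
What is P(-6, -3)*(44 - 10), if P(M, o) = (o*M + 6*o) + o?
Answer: -102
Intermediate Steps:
P(M, o) = 7*o + M*o (P(M, o) = (M*o + 6*o) + o = (6*o + M*o) + o = 7*o + M*o)
P(-6, -3)*(44 - 10) = (-3*(7 - 6))*(44 - 10) = -3*1*34 = -3*34 = -102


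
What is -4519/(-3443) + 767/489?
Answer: 4850572/1683627 ≈ 2.8810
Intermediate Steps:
-4519/(-3443) + 767/489 = -4519*(-1/3443) + 767*(1/489) = 4519/3443 + 767/489 = 4850572/1683627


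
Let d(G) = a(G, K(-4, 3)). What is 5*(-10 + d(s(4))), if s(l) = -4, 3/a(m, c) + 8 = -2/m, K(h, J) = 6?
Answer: -52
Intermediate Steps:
a(m, c) = 3/(-8 - 2/m)
d(G) = -3*G/(2 + 8*G)
5*(-10 + d(s(4))) = 5*(-10 - 3*(-4)/(2 + 8*(-4))) = 5*(-10 - 3*(-4)/(2 - 32)) = 5*(-10 - 3*(-4)/(-30)) = 5*(-10 - 3*(-4)*(-1/30)) = 5*(-10 - ⅖) = 5*(-52/5) = -52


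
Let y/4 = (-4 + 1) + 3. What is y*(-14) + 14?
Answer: 14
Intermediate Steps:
y = 0 (y = 4*((-4 + 1) + 3) = 4*(-3 + 3) = 4*0 = 0)
y*(-14) + 14 = 0*(-14) + 14 = 0 + 14 = 14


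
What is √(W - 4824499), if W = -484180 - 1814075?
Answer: I*√7122754 ≈ 2668.8*I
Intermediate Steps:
W = -2298255
√(W - 4824499) = √(-2298255 - 4824499) = √(-7122754) = I*√7122754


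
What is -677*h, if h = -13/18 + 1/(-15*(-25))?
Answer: 1096063/2250 ≈ 487.14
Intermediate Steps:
h = -1619/2250 (h = -13*1/18 - 1/15*(-1/25) = -13/18 + 1/375 = -1619/2250 ≈ -0.71956)
-677*h = -677*(-1619/2250) = 1096063/2250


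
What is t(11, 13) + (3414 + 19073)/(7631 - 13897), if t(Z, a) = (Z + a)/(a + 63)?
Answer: -389657/119054 ≈ -3.2729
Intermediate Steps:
t(Z, a) = (Z + a)/(63 + a)
t(11, 13) + (3414 + 19073)/(7631 - 13897) = (11 + 13)/(63 + 13) + (3414 + 19073)/(7631 - 13897) = 24/76 + 22487/(-6266) = (1/76)*24 + 22487*(-1/6266) = 6/19 - 22487/6266 = -389657/119054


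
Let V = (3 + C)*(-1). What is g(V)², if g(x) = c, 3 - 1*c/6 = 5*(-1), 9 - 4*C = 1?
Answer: 2304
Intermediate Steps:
C = 2 (C = 9/4 - ¼*1 = 9/4 - ¼ = 2)
c = 48 (c = 18 - 30*(-1) = 18 - 6*(-5) = 18 + 30 = 48)
V = -5 (V = (3 + 2)*(-1) = 5*(-1) = -5)
g(x) = 48
g(V)² = 48² = 2304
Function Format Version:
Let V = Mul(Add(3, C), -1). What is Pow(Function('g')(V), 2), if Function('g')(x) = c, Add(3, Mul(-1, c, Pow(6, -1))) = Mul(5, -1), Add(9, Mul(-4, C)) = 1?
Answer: 2304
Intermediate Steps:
C = 2 (C = Add(Rational(9, 4), Mul(Rational(-1, 4), 1)) = Add(Rational(9, 4), Rational(-1, 4)) = 2)
c = 48 (c = Add(18, Mul(-6, Mul(5, -1))) = Add(18, Mul(-6, -5)) = Add(18, 30) = 48)
V = -5 (V = Mul(Add(3, 2), -1) = Mul(5, -1) = -5)
Function('g')(x) = 48
Pow(Function('g')(V), 2) = Pow(48, 2) = 2304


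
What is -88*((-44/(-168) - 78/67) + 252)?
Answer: -31089916/1407 ≈ -22097.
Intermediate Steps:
-88*((-44/(-168) - 78/67) + 252) = -88*((-44*(-1/168) - 78*1/67) + 252) = -88*((11/42 - 78/67) + 252) = -88*(-2539/2814 + 252) = -88*706589/2814 = -31089916/1407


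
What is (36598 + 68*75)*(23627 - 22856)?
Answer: 32149158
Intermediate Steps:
(36598 + 68*75)*(23627 - 22856) = (36598 + 5100)*771 = 41698*771 = 32149158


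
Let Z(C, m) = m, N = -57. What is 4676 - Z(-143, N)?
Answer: 4733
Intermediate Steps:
4676 - Z(-143, N) = 4676 - 1*(-57) = 4676 + 57 = 4733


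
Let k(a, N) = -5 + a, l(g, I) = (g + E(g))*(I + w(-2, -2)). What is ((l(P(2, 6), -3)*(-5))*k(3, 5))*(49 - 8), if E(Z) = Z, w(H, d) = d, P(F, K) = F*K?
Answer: -49200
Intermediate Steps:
l(g, I) = 2*g*(-2 + I) (l(g, I) = (g + g)*(I - 2) = (2*g)*(-2 + I) = 2*g*(-2 + I))
((l(P(2, 6), -3)*(-5))*k(3, 5))*(49 - 8) = (((2*(2*6)*(-2 - 3))*(-5))*(-5 + 3))*(49 - 8) = (((2*12*(-5))*(-5))*(-2))*41 = (-120*(-5)*(-2))*41 = (600*(-2))*41 = -1200*41 = -49200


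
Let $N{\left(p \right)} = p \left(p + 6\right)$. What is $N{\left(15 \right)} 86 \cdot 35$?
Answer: $948150$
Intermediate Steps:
$N{\left(p \right)} = p \left(6 + p\right)$
$N{\left(15 \right)} 86 \cdot 35 = 15 \left(6 + 15\right) 86 \cdot 35 = 15 \cdot 21 \cdot 86 \cdot 35 = 315 \cdot 86 \cdot 35 = 27090 \cdot 35 = 948150$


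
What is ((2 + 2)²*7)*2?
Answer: 224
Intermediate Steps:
((2 + 2)²*7)*2 = (4²*7)*2 = (16*7)*2 = 112*2 = 224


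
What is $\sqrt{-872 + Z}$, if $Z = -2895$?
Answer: $i \sqrt{3767} \approx 61.376 i$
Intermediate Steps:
$\sqrt{-872 + Z} = \sqrt{-872 - 2895} = \sqrt{-3767} = i \sqrt{3767}$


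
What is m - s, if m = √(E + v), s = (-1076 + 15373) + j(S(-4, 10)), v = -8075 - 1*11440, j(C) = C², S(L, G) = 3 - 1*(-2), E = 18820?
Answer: -14322 + I*√695 ≈ -14322.0 + 26.363*I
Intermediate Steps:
S(L, G) = 5 (S(L, G) = 3 + 2 = 5)
v = -19515 (v = -8075 - 11440 = -19515)
s = 14322 (s = (-1076 + 15373) + 5² = 14297 + 25 = 14322)
m = I*√695 (m = √(18820 - 19515) = √(-695) = I*√695 ≈ 26.363*I)
m - s = I*√695 - 1*14322 = I*√695 - 14322 = -14322 + I*√695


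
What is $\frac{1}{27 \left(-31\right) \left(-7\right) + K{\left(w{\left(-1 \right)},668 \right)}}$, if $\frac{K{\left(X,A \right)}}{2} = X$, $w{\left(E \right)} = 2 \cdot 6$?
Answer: $\frac{1}{5883} \approx 0.00016998$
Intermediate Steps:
$w{\left(E \right)} = 12$
$K{\left(X,A \right)} = 2 X$
$\frac{1}{27 \left(-31\right) \left(-7\right) + K{\left(w{\left(-1 \right)},668 \right)}} = \frac{1}{27 \left(-31\right) \left(-7\right) + 2 \cdot 12} = \frac{1}{\left(-837\right) \left(-7\right) + 24} = \frac{1}{5859 + 24} = \frac{1}{5883}$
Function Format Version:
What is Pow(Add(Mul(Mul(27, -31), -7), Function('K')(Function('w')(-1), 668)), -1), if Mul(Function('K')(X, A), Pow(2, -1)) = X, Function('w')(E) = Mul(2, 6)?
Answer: Rational(1, 5883) ≈ 0.00016998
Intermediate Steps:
Function('w')(E) = 12
Function('K')(X, A) = Mul(2, X)
Pow(Add(Mul(Mul(27, -31), -7), Function('K')(Function('w')(-1), 668)), -1) = Pow(Add(Mul(Mul(27, -31), -7), Mul(2, 12)), -1) = Pow(Add(Mul(-837, -7), 24), -1) = Pow(Add(5859, 24), -1) = Pow(5883, -1) = Rational(1, 5883)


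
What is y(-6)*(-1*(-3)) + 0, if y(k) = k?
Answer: -18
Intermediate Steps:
y(-6)*(-1*(-3)) + 0 = -(-6)*(-3) + 0 = -6*3 + 0 = -18 + 0 = -18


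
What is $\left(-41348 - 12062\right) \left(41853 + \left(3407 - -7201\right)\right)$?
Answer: $-2801942010$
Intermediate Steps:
$\left(-41348 - 12062\right) \left(41853 + \left(3407 - -7201\right)\right) = - 53410 \left(41853 + \left(3407 + 7201\right)\right) = - 53410 \left(41853 + 10608\right) = \left(-53410\right) 52461 = -2801942010$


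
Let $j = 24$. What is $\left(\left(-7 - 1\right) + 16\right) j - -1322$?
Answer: $1514$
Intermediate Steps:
$\left(\left(-7 - 1\right) + 16\right) j - -1322 = \left(\left(-7 - 1\right) + 16\right) 24 - -1322 = \left(-8 + 16\right) 24 + 1322 = 8 \cdot 24 + 1322 = 192 + 1322 = 1514$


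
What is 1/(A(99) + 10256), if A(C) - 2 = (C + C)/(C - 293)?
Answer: 97/994927 ≈ 9.7495e-5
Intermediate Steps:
A(C) = 2 + 2*C/(-293 + C) (A(C) = 2 + (C + C)/(C - 293) = 2 + (2*C)/(-293 + C) = 2 + 2*C/(-293 + C))
1/(A(99) + 10256) = 1/(2*(-293 + 2*99)/(-293 + 99) + 10256) = 1/(2*(-293 + 198)/(-194) + 10256) = 1/(2*(-1/194)*(-95) + 10256) = 1/(95/97 + 10256) = 1/(994927/97) = 97/994927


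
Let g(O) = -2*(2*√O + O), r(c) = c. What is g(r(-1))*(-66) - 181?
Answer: -313 + 264*I ≈ -313.0 + 264.0*I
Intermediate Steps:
g(O) = -4*√O - 2*O (g(O) = -2*(O + 2*√O) = -4*√O - 2*O)
g(r(-1))*(-66) - 181 = (-4*I - 2*(-1))*(-66) - 181 = (-4*I + 2)*(-66) - 181 = (2 - 4*I)*(-66) - 181 = (-132 + 264*I) - 181 = -313 + 264*I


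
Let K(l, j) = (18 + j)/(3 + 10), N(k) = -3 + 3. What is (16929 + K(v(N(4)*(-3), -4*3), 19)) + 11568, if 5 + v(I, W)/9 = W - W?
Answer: 370498/13 ≈ 28500.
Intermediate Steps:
N(k) = 0
v(I, W) = -45 (v(I, W) = -45 + 9*(W - W) = -45 + 9*0 = -45 + 0 = -45)
K(l, j) = 18/13 + j/13 (K(l, j) = (18 + j)/13 = (18 + j)*(1/13) = 18/13 + j/13)
(16929 + K(v(N(4)*(-3), -4*3), 19)) + 11568 = (16929 + (18/13 + (1/13)*19)) + 11568 = (16929 + (18/13 + 19/13)) + 11568 = (16929 + 37/13) + 11568 = 220114/13 + 11568 = 370498/13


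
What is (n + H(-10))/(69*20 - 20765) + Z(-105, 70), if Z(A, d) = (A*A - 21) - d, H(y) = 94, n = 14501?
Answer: 42388199/3877 ≈ 10933.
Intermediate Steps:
Z(A, d) = -21 + A**2 - d (Z(A, d) = (A**2 - 21) - d = (-21 + A**2) - d = -21 + A**2 - d)
(n + H(-10))/(69*20 - 20765) + Z(-105, 70) = (14501 + 94)/(69*20 - 20765) + (-21 + (-105)**2 - 1*70) = 14595/(1380 - 20765) + (-21 + 11025 - 70) = 14595/(-19385) + 10934 = 14595*(-1/19385) + 10934 = -2919/3877 + 10934 = 42388199/3877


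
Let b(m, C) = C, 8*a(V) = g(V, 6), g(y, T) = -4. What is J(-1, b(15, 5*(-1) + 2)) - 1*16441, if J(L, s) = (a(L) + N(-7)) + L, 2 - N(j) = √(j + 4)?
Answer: -32881/2 - I*√3 ≈ -16441.0 - 1.732*I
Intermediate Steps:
N(j) = 2 - √(4 + j) (N(j) = 2 - √(j + 4) = 2 - √(4 + j))
a(V) = -½ (a(V) = (⅛)*(-4) = -½)
J(L, s) = 3/2 + L - I*√3 (J(L, s) = (-½ + (2 - √(4 - 7))) + L = (-½ + (2 - √(-3))) + L = (-½ + (2 - I*√3)) + L = (3/2 - I*√3) + L = 3/2 + L - I*√3)
J(-1, b(15, 5*(-1) + 2)) - 1*16441 = (3/2 - 1 - I*√3) - 1*16441 = (½ - I*√3) - 16441 = -32881/2 - I*√3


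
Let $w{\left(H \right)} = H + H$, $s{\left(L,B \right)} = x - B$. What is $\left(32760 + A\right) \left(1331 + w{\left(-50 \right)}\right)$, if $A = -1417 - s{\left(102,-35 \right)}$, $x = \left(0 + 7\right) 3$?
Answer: $38514297$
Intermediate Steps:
$x = 21$ ($x = 7 \cdot 3 = 21$)
$s{\left(L,B \right)} = 21 - B$
$A = -1473$ ($A = -1417 - \left(21 - -35\right) = -1417 - \left(21 + 35\right) = -1417 - 56 = -1473$)
$w{\left(H \right)} = 2 H$
$\left(32760 + A\right) \left(1331 + w{\left(-50 \right)}\right) = \left(32760 - 1473\right) \left(1331 + 2 \left(-50\right)\right) = 31287 \left(1331 - 100\right) = 31287 \cdot 1231 = 38514297$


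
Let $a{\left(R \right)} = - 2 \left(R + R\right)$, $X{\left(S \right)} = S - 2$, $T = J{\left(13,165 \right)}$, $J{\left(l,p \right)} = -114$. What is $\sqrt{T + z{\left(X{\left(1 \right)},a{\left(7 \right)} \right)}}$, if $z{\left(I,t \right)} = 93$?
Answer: $i \sqrt{21} \approx 4.5826 i$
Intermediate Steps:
$T = -114$
$X{\left(S \right)} = -2 + S$ ($X{\left(S \right)} = S - 2 = -2 + S$)
$a{\left(R \right)} = - 4 R$ ($a{\left(R \right)} = - 2 \cdot 2 R = - 4 R$)
$\sqrt{T + z{\left(X{\left(1 \right)},a{\left(7 \right)} \right)}} = \sqrt{-114 + 93} = \sqrt{-21} = i \sqrt{21}$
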